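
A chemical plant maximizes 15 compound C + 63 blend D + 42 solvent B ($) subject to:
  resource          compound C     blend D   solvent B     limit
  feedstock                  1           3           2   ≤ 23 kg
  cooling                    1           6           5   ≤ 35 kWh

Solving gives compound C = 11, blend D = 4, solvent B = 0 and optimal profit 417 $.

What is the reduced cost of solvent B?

Check each constraint at x*: feedstock 23/23 (tight); cooling 35/35 (tight).
Dual feasibility on the basic columns requires 1·y_feedstock + 1·y_cooling = 15, 3·y_feedstock + 6·y_cooling = 63.
Solving: y_feedstock = 9, y_cooling = 6.
Reduced cost of solvent B: c₃ − yᵀa₃ = 42 − (9·2 + 6·5) = 42 − 48 = -6.

-6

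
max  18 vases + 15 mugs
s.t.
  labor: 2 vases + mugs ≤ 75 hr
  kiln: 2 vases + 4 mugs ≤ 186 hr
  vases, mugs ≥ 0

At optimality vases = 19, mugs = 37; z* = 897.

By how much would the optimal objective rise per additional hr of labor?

7

Both labor and kiln are binding at x*.
Dual feasibility on the basic columns requires 2·y_labor + 2·y_kiln = 18, 1·y_labor + 4·y_kiln = 15.
→ y_labor = 7 and y_kiln = 2.
Shadow price of labor = 7.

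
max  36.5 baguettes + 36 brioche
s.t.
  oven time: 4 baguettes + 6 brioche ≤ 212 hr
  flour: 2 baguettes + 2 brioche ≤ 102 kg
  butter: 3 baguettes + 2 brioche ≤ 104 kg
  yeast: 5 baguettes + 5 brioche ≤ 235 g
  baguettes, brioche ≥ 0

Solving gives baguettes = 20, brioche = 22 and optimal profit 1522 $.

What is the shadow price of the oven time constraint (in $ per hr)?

3.5

Binding: oven time and butter. Non-binding: flour (18 unused), yeast (25 unused).
Slack constraints have shadow price 0 (complementary slackness).
The binding rows give the dual system: 4·y_oven time + 3·y_butter = 36.5 and 6·y_oven time + 2·y_butter = 36.
This yields shadow prices y_oven time = 3.5, y_butter = 7.5.
Shadow price of oven time = 3.5.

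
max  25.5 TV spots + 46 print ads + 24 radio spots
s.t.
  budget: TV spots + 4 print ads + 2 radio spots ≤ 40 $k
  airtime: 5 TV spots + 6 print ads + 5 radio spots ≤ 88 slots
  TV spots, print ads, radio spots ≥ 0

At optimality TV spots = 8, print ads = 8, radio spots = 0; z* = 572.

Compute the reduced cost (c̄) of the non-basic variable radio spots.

-7

Check each constraint at x*: budget 40/40 (tight); airtime 88/88 (tight).
Dual feasibility on the basic columns requires 1·y_budget + 5·y_airtime = 25.5, 4·y_budget + 6·y_airtime = 46.
Solving: y_budget = 5.5, y_airtime = 4.
Reduced cost of radio spots: c₃ − yᵀa₃ = 24 − (5.5·2 + 4·5) = 24 − 31 = -7.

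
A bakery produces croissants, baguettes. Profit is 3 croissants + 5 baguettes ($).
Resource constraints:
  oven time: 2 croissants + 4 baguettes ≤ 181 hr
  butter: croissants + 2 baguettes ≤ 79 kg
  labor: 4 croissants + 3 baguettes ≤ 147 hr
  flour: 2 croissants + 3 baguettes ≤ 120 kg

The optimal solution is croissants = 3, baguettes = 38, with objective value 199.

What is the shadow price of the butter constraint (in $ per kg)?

Binding: butter and flour. Non-binding: oven time (23 unused), labor (21 unused).
By complementary slackness, y = 0 for the non-binding constraints.
Dual feasibility on the basic columns requires 1·y_butter + 2·y_flour = 3, 2·y_butter + 3·y_flour = 5.
This yields shadow prices y_butter = 1, y_flour = 1.
Shadow price of butter = 1.

1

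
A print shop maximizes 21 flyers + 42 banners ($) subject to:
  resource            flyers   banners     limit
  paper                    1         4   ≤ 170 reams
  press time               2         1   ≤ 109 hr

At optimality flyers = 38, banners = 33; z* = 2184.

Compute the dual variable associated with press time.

Both paper and press time are binding at x*.
From A_Bᵀ y = c: 1·y_paper + 2·y_press time = 21; 4·y_paper + 1·y_press time = 42.
→ y_paper = 9 and y_press time = 6.
Shadow price of press time = 6.

6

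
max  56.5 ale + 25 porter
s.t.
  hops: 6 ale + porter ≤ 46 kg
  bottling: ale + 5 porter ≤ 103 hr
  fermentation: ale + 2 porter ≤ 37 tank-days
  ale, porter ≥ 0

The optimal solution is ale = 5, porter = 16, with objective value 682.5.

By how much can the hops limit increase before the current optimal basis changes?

176

Binding constraints: hops, fermentation. The basis is B = [[6,1],[1,2]] with det 11.
Per unit increase in hops, x* moves by d = (0.1818, -0.0909).
The basis stays optimal until porter reaches 0; allowable increase = 176 kg.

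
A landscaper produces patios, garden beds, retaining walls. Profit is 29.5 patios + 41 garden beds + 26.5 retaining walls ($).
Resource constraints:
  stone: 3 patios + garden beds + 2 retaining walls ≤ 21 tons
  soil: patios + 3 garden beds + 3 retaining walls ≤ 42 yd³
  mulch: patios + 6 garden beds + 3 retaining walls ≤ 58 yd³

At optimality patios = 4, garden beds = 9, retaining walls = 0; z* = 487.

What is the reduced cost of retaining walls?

-6

Binding: stone and mulch. Non-binding: soil (11 unused).
By complementary slackness, y = 0 for the non-binding constraint.
The binding rows give the dual system: 3·y_stone + 1·y_mulch = 29.5 and 1·y_stone + 6·y_mulch = 41.
This yields shadow prices y_stone = 8, y_mulch = 5.5.
Reduced cost of retaining walls: c₃ − yᵀa₃ = 26.5 − (8·2 + 5.5·3) = 26.5 − 32.5 = -6.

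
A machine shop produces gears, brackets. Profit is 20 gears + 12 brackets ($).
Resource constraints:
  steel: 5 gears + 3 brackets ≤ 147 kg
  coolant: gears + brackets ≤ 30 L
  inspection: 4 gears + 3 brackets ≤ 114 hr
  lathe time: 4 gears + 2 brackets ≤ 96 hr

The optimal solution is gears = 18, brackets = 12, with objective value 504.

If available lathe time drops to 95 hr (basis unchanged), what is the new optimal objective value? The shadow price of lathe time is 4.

500

Δb = -1, so new z* = 504 + (4)·(-1) = 504 − 4 = 500.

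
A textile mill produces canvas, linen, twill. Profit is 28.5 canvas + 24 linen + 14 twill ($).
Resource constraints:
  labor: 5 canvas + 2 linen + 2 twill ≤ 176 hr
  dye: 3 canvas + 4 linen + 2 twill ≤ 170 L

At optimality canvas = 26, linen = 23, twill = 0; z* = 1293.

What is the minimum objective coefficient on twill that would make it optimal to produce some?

Both labor and dye are binding at x*.
Dual feasibility on the basic columns requires 5·y_labor + 3·y_dye = 28.5, 2·y_labor + 4·y_dye = 24.
Solving: y_labor = 3, y_dye = 4.5.
twill enters the basis when its profit ≥ yᵀa₃ = 3·2 + 4.5·2 = 15.

15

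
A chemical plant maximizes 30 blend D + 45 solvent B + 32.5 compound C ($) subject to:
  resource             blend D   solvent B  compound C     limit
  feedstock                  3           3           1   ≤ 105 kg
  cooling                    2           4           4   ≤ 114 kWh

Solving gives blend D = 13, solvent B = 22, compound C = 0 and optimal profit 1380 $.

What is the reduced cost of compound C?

-2.5

At the optimum: feedstock uses 105 of 105 (binding); cooling uses 114 of 114 (binding).
Dual feasibility on the basic columns requires 3·y_feedstock + 2·y_cooling = 30, 3·y_feedstock + 4·y_cooling = 45.
This yields shadow prices y_feedstock = 5, y_cooling = 7.5.
Reduced cost of compound C: c₃ − yᵀa₃ = 32.5 − (5·1 + 7.5·4) = 32.5 − 35 = -2.5.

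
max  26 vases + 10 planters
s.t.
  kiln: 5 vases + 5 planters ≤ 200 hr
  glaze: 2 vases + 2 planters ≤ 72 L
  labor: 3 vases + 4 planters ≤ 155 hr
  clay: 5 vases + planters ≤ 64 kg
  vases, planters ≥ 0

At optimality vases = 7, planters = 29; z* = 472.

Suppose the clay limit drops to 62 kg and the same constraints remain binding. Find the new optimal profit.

464

Check each constraint at x*: kiln 180/200 (slack 20); glaze 72/72 (tight); labor 137/155 (slack 18); clay 64/64 (tight).
By complementary slackness, y = 0 for the non-binding constraints.
The binding rows give the dual system: 2·y_glaze + 5·y_clay = 26 and 2·y_glaze + 1·y_clay = 10.
→ y_glaze = 3 and y_clay = 4.
Δz = y_clay·Δb = 4 × (-2) = -8, so new z* = 472 − 8 = 464.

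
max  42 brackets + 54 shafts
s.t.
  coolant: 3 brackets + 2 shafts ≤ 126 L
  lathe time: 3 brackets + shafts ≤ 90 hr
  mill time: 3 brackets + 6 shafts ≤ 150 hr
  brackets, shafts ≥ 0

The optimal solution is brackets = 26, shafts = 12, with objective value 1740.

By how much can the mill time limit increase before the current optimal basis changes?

120

Binding constraints: lathe time, mill time. The basis is B = [[3,1],[3,6]] with det 15.
Per unit increase in mill time, x* moves by d = (-0.0667, 0.2).
The basis stays optimal until coolant becomes binding; allowable increase = 120 hr.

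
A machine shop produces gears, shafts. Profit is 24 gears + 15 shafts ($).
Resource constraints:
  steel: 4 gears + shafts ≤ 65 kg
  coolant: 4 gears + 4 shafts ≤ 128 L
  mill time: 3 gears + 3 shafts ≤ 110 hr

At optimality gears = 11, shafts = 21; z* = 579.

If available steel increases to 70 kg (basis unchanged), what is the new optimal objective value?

594

Binding: steel and coolant. Non-binding: mill time (14 unused).
Since mill time is not tight, its dual is 0.
From A_Bᵀ y = c: 4·y_steel + 4·y_coolant = 24; 1·y_steel + 4·y_coolant = 15.
→ y_steel = 3 and y_coolant = 3.
Δz = y_steel·Δb = 3 × (5) = 15, so new z* = 579 + 15 = 594.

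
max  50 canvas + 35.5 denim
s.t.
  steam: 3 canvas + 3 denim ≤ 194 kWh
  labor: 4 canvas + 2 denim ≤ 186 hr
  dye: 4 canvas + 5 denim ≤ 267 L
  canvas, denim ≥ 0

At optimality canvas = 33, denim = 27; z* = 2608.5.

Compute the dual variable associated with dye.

3.5

At the optimum: steam uses 180 of 194 (slack = 14); labor uses 186 of 186 (binding); dye uses 267 of 267 (binding).
Slack constraints have shadow price 0 (complementary slackness).
Dual feasibility on the basic columns requires 4·y_labor + 4·y_dye = 50, 2·y_labor + 5·y_dye = 35.5.
This yields shadow prices y_labor = 9, y_dye = 3.5.
Shadow price of dye = 3.5.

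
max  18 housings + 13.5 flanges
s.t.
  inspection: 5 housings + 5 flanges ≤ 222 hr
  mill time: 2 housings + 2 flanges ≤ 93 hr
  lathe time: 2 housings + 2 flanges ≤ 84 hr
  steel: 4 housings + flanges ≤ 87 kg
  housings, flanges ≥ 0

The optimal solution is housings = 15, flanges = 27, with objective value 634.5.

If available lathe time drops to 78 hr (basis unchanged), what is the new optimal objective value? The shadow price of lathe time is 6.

598.5

Δb = -6, so new z* = 634.5 + (6)·(-6) = 634.5 − 36 = 598.5.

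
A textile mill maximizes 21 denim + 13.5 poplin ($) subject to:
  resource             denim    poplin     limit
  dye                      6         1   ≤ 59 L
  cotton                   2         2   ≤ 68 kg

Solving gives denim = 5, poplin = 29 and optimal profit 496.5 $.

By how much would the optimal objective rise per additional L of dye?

At the optimum: dye uses 59 of 59 (binding); cotton uses 68 of 68 (binding).
The binding rows give the dual system: 6·y_dye + 2·y_cotton = 21 and 1·y_dye + 2·y_cotton = 13.5.
Solving: y_dye = 1.5, y_cotton = 6.
Shadow price of dye = 1.5.

1.5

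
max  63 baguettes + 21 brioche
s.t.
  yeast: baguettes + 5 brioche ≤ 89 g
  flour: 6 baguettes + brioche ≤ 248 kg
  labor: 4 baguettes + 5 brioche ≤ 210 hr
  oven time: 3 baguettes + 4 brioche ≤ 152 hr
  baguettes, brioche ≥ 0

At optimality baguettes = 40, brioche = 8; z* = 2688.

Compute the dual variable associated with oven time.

Check each constraint at x*: yeast 80/89 (slack 9); flour 248/248 (tight); labor 200/210 (slack 10); oven time 152/152 (tight).
By complementary slackness, y = 0 for the non-binding constraints.
The binding rows give the dual system: 6·y_flour + 3·y_oven time = 63 and 1·y_flour + 4·y_oven time = 21.
Solving: y_flour = 9, y_oven time = 3.
Shadow price of oven time = 3.

3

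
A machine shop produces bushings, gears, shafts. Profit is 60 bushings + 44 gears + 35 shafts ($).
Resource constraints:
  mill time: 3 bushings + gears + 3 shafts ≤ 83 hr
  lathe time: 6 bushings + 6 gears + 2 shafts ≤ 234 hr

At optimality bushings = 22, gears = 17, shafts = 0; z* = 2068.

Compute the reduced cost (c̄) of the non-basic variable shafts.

At the optimum: mill time uses 83 of 83 (binding); lathe time uses 234 of 234 (binding).
Dual feasibility on the basic columns requires 3·y_mill time + 6·y_lathe time = 60, 1·y_mill time + 6·y_lathe time = 44.
This yields shadow prices y_mill time = 8, y_lathe time = 6.
Reduced cost of shafts: c₃ − yᵀa₃ = 35 − (8·3 + 6·2) = 35 − 36 = -1.

-1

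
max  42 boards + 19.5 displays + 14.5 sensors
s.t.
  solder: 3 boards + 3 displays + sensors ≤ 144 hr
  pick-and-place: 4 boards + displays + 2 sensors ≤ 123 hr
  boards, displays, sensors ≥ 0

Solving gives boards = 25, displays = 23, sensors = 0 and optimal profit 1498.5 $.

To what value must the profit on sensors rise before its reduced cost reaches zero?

At the optimum: solder uses 144 of 144 (binding); pick-and-place uses 123 of 123 (binding).
From A_Bᵀ y = c: 3·y_solder + 4·y_pick-and-place = 42; 3·y_solder + 1·y_pick-and-place = 19.5.
Solving: y_solder = 4, y_pick-and-place = 7.5.
sensors enters the basis when its profit ≥ yᵀa₃ = 4·1 + 7.5·2 = 19.

19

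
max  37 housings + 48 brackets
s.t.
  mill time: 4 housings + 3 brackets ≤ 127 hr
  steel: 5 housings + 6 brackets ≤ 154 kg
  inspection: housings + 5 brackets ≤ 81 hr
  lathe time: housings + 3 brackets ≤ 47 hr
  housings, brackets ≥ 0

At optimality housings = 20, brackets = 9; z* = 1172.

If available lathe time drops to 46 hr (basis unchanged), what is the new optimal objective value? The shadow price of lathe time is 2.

1170

Δb = -1, so new z* = 1172 + (2)·(-1) = 1172 − 2 = 1170.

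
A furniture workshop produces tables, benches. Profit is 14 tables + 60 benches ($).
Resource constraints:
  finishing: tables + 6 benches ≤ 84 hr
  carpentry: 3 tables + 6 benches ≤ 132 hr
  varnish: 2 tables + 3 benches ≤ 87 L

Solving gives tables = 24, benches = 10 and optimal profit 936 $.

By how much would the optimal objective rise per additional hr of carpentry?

At the optimum: finishing uses 84 of 84 (binding); carpentry uses 132 of 132 (binding); varnish uses 78 of 87 (slack = 9).
Since varnish is not tight, its dual is 0.
Dual feasibility on the basic columns requires 1·y_finishing + 3·y_carpentry = 14, 6·y_finishing + 6·y_carpentry = 60.
This yields shadow prices y_finishing = 8, y_carpentry = 2.
Shadow price of carpentry = 2.

2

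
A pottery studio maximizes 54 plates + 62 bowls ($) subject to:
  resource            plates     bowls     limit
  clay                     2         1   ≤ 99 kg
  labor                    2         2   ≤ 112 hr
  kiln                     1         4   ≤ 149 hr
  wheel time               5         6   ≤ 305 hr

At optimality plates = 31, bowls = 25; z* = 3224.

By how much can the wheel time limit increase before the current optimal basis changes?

Binding constraints: labor, wheel time. The basis is B = [[2,2],[5,6]] with det 2.
Per unit increase in wheel time, x* moves by d = (-1, 1).
The basis stays optimal until kiln becomes binding; allowable increase = 6 hr.

6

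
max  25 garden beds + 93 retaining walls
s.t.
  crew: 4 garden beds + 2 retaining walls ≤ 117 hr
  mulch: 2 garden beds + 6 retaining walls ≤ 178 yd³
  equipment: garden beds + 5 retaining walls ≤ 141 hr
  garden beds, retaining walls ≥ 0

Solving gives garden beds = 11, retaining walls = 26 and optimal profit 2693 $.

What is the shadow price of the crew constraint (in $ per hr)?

0

Binding: mulch and equipment. Non-binding: crew (21 unused).
Slack constraints have shadow price 0 (complementary slackness).
Dual feasibility on the basic columns requires 2·y_mulch + 1·y_equipment = 25, 6·y_mulch + 5·y_equipment = 93.
Solving: y_mulch = 8, y_equipment = 9.
Shadow price of crew = 0.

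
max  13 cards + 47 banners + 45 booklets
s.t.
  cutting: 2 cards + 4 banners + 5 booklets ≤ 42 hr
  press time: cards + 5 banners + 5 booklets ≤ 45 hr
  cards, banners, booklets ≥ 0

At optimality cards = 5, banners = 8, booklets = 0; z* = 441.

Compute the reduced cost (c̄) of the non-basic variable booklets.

-5

Both cutting and press time are binding at x*.
Dual feasibility on the basic columns requires 2·y_cutting + 1·y_press time = 13, 4·y_cutting + 5·y_press time = 47.
Solving: y_cutting = 3, y_press time = 7.
Reduced cost of booklets: c₃ − yᵀa₃ = 45 − (3·5 + 7·5) = 45 − 50 = -5.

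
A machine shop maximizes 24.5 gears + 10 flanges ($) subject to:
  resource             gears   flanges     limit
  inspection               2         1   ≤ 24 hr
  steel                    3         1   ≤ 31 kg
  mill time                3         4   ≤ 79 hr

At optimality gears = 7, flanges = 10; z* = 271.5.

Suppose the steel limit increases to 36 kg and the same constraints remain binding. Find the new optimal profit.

294

At the optimum: inspection uses 24 of 24 (binding); steel uses 31 of 31 (binding); mill time uses 61 of 79 (slack = 18).
Slack constraints have shadow price 0 (complementary slackness).
The binding rows give the dual system: 2·y_inspection + 3·y_steel = 24.5 and 1·y_inspection + 1·y_steel = 10.
This yields shadow prices y_inspection = 5.5, y_steel = 4.5.
Δz = y_steel·Δb = 4.5 × (5) = 22.5, so new z* = 271.5 + 22.5 = 294.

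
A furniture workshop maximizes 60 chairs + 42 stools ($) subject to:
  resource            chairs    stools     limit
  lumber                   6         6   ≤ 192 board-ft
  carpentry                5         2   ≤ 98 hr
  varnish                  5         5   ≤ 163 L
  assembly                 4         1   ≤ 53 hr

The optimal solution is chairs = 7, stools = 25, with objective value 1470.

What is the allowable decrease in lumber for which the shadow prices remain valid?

Binding constraints: lumber, assembly. The basis is B = [[6,6],[4,1]] with det -18.
Per unit decrease in lumber, x* moves by d = (0.0556, -0.2222).
The basis stays optimal until stools reaches 0; allowable decrease = 112.5 board-ft.

112.5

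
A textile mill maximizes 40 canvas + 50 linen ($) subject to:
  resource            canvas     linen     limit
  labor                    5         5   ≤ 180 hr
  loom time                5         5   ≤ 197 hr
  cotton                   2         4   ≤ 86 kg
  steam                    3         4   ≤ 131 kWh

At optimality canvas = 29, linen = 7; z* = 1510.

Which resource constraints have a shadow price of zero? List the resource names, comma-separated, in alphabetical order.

loom time, steam

labor: 180/180 (binding)
loom time: 180/197 (slack 17)
cotton: 86/86 (binding)
steam: 115/131 (slack 16)
By complementary slackness, a constraint with positive slack has shadow price 0 → loom time, steam.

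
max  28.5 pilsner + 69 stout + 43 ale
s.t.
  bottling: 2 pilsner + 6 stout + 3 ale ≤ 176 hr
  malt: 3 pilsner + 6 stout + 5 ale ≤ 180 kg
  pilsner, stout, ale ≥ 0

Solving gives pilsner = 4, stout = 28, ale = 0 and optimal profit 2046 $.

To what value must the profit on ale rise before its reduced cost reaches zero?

At the optimum: bottling uses 176 of 176 (binding); malt uses 180 of 180 (binding).
From A_Bᵀ y = c: 2·y_bottling + 3·y_malt = 28.5; 6·y_bottling + 6·y_malt = 69.
→ y_bottling = 6 and y_malt = 5.5.
ale enters the basis when its profit ≥ yᵀa₃ = 6·3 + 5.5·5 = 45.5.

45.5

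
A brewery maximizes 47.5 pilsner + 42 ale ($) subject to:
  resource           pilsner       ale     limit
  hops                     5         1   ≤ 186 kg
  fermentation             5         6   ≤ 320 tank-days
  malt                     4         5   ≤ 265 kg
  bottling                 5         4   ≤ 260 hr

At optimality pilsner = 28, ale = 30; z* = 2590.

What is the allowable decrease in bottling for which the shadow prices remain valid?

30

Binding constraints: fermentation, bottling. The basis is B = [[5,6],[5,4]] with det -10.
Per unit decrease in bottling, x* moves by d = (-0.6, 0.5).
The basis stays optimal until malt becomes binding; allowable decrease = 30 hr.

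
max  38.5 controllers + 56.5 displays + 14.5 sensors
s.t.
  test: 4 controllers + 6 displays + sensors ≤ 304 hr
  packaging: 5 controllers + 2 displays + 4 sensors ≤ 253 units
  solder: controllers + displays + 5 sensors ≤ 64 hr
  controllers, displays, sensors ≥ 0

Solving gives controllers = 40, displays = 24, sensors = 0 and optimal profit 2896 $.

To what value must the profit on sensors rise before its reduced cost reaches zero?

21.5

Binding: test and solder. Non-binding: packaging (5 unused).
Since packaging is not tight, its dual is 0.
The binding rows give the dual system: 4·y_test + 1·y_solder = 38.5 and 6·y_test + 1·y_solder = 56.5.
This yields shadow prices y_test = 9, y_solder = 2.5.
sensors enters the basis when its profit ≥ yᵀa₃ = 9·1 + 2.5·5 = 21.5.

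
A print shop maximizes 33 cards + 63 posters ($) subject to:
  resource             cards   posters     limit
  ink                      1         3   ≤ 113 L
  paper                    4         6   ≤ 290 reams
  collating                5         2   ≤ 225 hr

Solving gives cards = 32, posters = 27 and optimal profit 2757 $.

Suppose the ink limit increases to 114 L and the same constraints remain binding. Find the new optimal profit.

At the optimum: ink uses 113 of 113 (binding); paper uses 290 of 290 (binding); collating uses 214 of 225 (slack = 11).
By complementary slackness, y = 0 for the non-binding constraint.
The binding rows give the dual system: 1·y_ink + 4·y_paper = 33 and 3·y_ink + 6·y_paper = 63.
This yields shadow prices y_ink = 9, y_paper = 6.
Δz = y_ink·Δb = 9 × (1) = 9, so new z* = 2757 + 9 = 2766.

2766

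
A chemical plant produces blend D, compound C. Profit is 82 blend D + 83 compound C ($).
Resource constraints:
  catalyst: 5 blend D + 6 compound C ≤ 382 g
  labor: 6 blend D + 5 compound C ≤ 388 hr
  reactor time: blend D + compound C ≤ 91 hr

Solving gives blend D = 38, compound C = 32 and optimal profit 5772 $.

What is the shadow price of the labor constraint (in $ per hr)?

Binding: catalyst and labor. Non-binding: reactor time (21 unused).
By complementary slackness, y = 0 for the non-binding constraint.
From A_Bᵀ y = c: 5·y_catalyst + 6·y_labor = 82; 6·y_catalyst + 5·y_labor = 83.
This yields shadow prices y_catalyst = 8, y_labor = 7.
Shadow price of labor = 7.

7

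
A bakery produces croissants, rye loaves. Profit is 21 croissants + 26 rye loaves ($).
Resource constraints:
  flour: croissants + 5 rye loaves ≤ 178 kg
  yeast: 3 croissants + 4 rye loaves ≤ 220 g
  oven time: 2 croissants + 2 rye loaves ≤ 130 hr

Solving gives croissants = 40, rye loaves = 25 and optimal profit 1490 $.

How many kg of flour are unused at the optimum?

13

flour used = 1·40 + 5·25 = 165; slack = 178 − 165 = 13.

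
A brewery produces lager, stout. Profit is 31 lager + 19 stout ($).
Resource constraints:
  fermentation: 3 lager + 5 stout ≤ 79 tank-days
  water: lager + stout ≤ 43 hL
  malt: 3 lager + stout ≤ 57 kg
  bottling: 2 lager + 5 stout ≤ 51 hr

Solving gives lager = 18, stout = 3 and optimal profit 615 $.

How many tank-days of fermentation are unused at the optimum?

10

fermentation used = 3·18 + 5·3 = 69; slack = 79 − 69 = 10.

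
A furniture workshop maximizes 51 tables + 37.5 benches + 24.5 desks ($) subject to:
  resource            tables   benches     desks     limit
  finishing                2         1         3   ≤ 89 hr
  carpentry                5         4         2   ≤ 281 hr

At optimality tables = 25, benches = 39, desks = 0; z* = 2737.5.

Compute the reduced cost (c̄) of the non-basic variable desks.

Check each constraint at x*: finishing 89/89 (tight); carpentry 281/281 (tight).
Dual feasibility on the basic columns requires 2·y_finishing + 5·y_carpentry = 51, 1·y_finishing + 4·y_carpentry = 37.5.
Solving: y_finishing = 5.5, y_carpentry = 8.
Reduced cost of desks: c₃ − yᵀa₃ = 24.5 − (5.5·3 + 8·2) = 24.5 − 32.5 = -8.

-8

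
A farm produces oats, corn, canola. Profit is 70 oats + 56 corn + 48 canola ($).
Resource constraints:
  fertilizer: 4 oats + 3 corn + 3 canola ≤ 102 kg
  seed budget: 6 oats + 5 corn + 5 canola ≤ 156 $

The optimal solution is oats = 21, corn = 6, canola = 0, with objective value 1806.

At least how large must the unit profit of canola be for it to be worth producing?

56

At the optimum: fertilizer uses 102 of 102 (binding); seed budget uses 156 of 156 (binding).
The binding rows give the dual system: 4·y_fertilizer + 6·y_seed budget = 70 and 3·y_fertilizer + 5·y_seed budget = 56.
→ y_fertilizer = 7 and y_seed budget = 7.
canola enters the basis when its profit ≥ yᵀa₃ = 7·3 + 7·5 = 56.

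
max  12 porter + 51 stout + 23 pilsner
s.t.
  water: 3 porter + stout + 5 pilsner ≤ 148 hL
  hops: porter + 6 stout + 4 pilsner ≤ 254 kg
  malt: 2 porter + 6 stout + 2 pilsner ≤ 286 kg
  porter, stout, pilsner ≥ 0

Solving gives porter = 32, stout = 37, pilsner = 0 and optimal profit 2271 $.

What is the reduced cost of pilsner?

At the optimum: water uses 133 of 148 (slack = 15); hops uses 254 of 254 (binding); malt uses 286 of 286 (binding).
Slack constraints have shadow price 0 (complementary slackness).
From A_Bᵀ y = c: 1·y_hops + 2·y_malt = 12; 6·y_hops + 6·y_malt = 51.
This yields shadow prices y_hops = 5, y_malt = 3.5.
Reduced cost of pilsner: c₃ − yᵀa₃ = 23 − (5·4 + 3.5·2) = 23 − 27 = -4.

-4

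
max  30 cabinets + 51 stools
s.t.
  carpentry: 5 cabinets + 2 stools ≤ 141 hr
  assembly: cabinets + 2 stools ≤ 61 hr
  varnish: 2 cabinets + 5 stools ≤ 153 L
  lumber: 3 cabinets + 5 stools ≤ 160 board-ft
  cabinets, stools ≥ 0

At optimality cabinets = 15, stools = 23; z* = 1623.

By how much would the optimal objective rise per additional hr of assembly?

3

At the optimum: carpentry uses 121 of 141 (slack = 20); assembly uses 61 of 61 (binding); varnish uses 145 of 153 (slack = 8); lumber uses 160 of 160 (binding).
Slack constraints have shadow price 0 (complementary slackness).
The binding rows give the dual system: 1·y_assembly + 3·y_lumber = 30 and 2·y_assembly + 5·y_lumber = 51.
→ y_assembly = 3 and y_lumber = 9.
Shadow price of assembly = 3.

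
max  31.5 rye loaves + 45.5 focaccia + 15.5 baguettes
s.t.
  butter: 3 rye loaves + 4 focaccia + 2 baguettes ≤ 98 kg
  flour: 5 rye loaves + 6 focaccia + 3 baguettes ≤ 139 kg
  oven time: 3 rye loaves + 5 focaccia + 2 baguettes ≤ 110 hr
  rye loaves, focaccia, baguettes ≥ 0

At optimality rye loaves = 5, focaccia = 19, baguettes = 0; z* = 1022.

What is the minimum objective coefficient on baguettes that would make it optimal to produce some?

At the optimum: butter uses 91 of 98 (slack = 7); flour uses 139 of 139 (binding); oven time uses 110 of 110 (binding).
By complementary slackness, y = 0 for the non-binding constraint.
From A_Bᵀ y = c: 5·y_flour + 3·y_oven time = 31.5; 6·y_flour + 5·y_oven time = 45.5.
→ y_flour = 3 and y_oven time = 5.5.
baguettes enters the basis when its profit ≥ yᵀa₃ = 3·3 + 5.5·2 = 20.

20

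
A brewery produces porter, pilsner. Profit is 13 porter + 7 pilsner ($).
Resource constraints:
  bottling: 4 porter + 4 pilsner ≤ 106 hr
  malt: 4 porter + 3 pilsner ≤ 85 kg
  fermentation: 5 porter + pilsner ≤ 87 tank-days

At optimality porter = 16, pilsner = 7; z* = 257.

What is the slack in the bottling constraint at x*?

14

bottling used = 4·16 + 4·7 = 92; slack = 106 − 92 = 14.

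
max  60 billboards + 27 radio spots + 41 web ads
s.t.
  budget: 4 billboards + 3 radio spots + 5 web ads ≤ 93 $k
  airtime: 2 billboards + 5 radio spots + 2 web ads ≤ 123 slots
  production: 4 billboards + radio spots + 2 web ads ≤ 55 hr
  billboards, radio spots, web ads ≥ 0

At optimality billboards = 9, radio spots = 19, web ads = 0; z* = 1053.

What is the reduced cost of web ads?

At the optimum: budget uses 93 of 93 (binding); airtime uses 113 of 123 (slack = 10); production uses 55 of 55 (binding).
Since airtime is not tight, its dual is 0.
The binding rows give the dual system: 4·y_budget + 4·y_production = 60 and 3·y_budget + 1·y_production = 27.
Solving: y_budget = 6, y_production = 9.
Reduced cost of web ads: c₃ − yᵀa₃ = 41 − (6·5 + 9·2) = 41 − 48 = -7.

-7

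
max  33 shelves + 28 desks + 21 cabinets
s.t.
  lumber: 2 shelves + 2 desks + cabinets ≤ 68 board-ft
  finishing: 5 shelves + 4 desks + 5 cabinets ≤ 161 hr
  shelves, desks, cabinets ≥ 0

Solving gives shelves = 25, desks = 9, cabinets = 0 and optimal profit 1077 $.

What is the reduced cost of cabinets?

-8

At the optimum: lumber uses 68 of 68 (binding); finishing uses 161 of 161 (binding).
From A_Bᵀ y = c: 2·y_lumber + 5·y_finishing = 33; 2·y_lumber + 4·y_finishing = 28.
This yields shadow prices y_lumber = 4, y_finishing = 5.
Reduced cost of cabinets: c₃ − yᵀa₃ = 21 − (4·1 + 5·5) = 21 − 29 = -8.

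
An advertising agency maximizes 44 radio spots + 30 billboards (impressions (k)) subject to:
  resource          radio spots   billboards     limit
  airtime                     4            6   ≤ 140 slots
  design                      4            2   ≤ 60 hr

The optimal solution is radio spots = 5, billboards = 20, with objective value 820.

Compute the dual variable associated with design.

Both airtime and design are binding at x*.
From A_Bᵀ y = c: 4·y_airtime + 4·y_design = 44; 6·y_airtime + 2·y_design = 30.
Solving: y_airtime = 2, y_design = 9.
Shadow price of design = 9.

9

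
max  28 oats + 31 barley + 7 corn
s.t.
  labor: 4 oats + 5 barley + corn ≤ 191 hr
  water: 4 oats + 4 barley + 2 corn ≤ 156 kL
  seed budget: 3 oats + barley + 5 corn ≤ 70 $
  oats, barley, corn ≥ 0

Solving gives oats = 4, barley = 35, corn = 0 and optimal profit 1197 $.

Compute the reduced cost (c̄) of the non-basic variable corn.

-4

At the optimum: labor uses 191 of 191 (binding); water uses 156 of 156 (binding); seed budget uses 47 of 70 (slack = 23).
By complementary slackness, y = 0 for the non-binding constraint.
Dual feasibility on the basic columns requires 4·y_labor + 4·y_water = 28, 5·y_labor + 4·y_water = 31.
This yields shadow prices y_labor = 3, y_water = 4.
Reduced cost of corn: c₃ − yᵀa₃ = 7 − (3·1 + 4·2) = 7 − 11 = -4.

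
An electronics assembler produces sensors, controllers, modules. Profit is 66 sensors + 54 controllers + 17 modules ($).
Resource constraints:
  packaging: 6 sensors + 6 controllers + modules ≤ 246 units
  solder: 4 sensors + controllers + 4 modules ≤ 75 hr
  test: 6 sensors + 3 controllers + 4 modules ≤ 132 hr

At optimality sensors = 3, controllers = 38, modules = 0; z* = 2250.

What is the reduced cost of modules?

At the optimum: packaging uses 246 of 246 (binding); solder uses 50 of 75 (slack = 25); test uses 132 of 132 (binding).
Since solder is not tight, its dual is 0.
The binding rows give the dual system: 6·y_packaging + 6·y_test = 66 and 6·y_packaging + 3·y_test = 54.
This yields shadow prices y_packaging = 7, y_test = 4.
Reduced cost of modules: c₃ − yᵀa₃ = 17 − (7·1 + 4·4) = 17 − 23 = -6.

-6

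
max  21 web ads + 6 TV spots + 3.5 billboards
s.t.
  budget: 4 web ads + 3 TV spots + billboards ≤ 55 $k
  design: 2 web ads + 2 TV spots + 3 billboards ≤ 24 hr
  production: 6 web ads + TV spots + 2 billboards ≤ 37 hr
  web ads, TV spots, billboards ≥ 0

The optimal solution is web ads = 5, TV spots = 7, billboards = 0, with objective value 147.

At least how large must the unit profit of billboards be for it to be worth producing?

At the optimum: budget uses 41 of 55 (slack = 14); design uses 24 of 24 (binding); production uses 37 of 37 (binding).
Since budget is not tight, its dual is 0.
The binding rows give the dual system: 2·y_design + 6·y_production = 21 and 2·y_design + 1·y_production = 6.
→ y_design = 1.5 and y_production = 3.
billboards enters the basis when its profit ≥ yᵀa₃ = 1.5·3 + 3·2 = 10.5.

10.5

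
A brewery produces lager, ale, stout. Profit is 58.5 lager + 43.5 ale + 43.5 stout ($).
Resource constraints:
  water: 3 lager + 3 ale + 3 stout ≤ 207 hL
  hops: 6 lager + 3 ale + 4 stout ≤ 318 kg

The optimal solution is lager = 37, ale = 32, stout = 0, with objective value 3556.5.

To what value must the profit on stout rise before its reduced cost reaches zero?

48.5

Check each constraint at x*: water 207/207 (tight); hops 318/318 (tight).
From A_Bᵀ y = c: 3·y_water + 6·y_hops = 58.5; 3·y_water + 3·y_hops = 43.5.
This yields shadow prices y_water = 9.5, y_hops = 5.
stout enters the basis when its profit ≥ yᵀa₃ = 9.5·3 + 5·4 = 48.5.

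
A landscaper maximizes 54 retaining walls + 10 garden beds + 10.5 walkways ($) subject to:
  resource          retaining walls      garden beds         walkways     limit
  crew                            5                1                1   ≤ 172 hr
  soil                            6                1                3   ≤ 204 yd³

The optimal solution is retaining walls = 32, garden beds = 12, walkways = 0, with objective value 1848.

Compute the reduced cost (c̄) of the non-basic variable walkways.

-7.5

Check each constraint at x*: crew 172/172 (tight); soil 204/204 (tight).
The binding rows give the dual system: 5·y_crew + 6·y_soil = 54 and 1·y_crew + 1·y_soil = 10.
Solving: y_crew = 6, y_soil = 4.
Reduced cost of walkways: c₃ − yᵀa₃ = 10.5 − (6·1 + 4·3) = 10.5 − 18 = -7.5.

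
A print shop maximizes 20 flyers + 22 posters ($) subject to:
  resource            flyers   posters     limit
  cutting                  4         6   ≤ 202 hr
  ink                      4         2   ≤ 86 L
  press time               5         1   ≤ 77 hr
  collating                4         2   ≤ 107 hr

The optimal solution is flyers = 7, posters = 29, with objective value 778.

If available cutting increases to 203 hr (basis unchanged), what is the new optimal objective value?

Check each constraint at x*: cutting 202/202 (tight); ink 86/86 (tight); press time 64/77 (slack 13); collating 86/107 (slack 21).
By complementary slackness, y = 0 for the non-binding constraints.
From A_Bᵀ y = c: 4·y_cutting + 4·y_ink = 20; 6·y_cutting + 2·y_ink = 22.
→ y_cutting = 3 and y_ink = 2.
Δz = y_cutting·Δb = 3 × (1) = 3, so new z* = 778 + 3 = 781.

781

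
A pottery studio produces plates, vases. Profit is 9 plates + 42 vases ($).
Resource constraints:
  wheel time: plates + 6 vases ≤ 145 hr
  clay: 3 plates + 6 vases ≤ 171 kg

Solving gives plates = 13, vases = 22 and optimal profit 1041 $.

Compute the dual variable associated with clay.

At the optimum: wheel time uses 145 of 145 (binding); clay uses 171 of 171 (binding).
From A_Bᵀ y = c: 1·y_wheel time + 3·y_clay = 9; 6·y_wheel time + 6·y_clay = 42.
This yields shadow prices y_wheel time = 6, y_clay = 1.
Shadow price of clay = 1.

1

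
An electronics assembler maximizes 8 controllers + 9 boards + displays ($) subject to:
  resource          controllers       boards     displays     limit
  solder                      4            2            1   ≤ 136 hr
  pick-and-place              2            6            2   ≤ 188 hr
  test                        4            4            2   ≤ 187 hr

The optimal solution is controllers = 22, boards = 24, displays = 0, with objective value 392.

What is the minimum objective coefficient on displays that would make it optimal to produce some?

3.5

Check each constraint at x*: solder 136/136 (tight); pick-and-place 188/188 (tight); test 184/187 (slack 3).
Slack constraints have shadow price 0 (complementary slackness).
From A_Bᵀ y = c: 4·y_solder + 2·y_pick-and-place = 8; 2·y_solder + 6·y_pick-and-place = 9.
→ y_solder = 1.5 and y_pick-and-place = 1.
displays enters the basis when its profit ≥ yᵀa₃ = 1.5·1 + 1·2 = 3.5.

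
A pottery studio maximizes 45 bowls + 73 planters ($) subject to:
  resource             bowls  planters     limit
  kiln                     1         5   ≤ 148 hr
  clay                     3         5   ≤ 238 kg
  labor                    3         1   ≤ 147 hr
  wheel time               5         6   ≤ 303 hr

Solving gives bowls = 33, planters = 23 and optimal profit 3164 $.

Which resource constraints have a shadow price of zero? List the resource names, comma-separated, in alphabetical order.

clay, labor

kiln: 148/148 (binding)
clay: 214/238 (slack 24)
labor: 122/147 (slack 25)
wheel time: 303/303 (binding)
By complementary slackness, a constraint with positive slack has shadow price 0 → clay, labor.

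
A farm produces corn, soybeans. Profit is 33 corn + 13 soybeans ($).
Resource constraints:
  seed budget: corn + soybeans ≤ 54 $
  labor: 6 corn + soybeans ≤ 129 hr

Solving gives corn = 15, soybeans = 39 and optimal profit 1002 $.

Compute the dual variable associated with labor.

Both seed budget and labor are binding at x*.
From A_Bᵀ y = c: 1·y_seed budget + 6·y_labor = 33; 1·y_seed budget + 1·y_labor = 13.
This yields shadow prices y_seed budget = 9, y_labor = 4.
Shadow price of labor = 4.

4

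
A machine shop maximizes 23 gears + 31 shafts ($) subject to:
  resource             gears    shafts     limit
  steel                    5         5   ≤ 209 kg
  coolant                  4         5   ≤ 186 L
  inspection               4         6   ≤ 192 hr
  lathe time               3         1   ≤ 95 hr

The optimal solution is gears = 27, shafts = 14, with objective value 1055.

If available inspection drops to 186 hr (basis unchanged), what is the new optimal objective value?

At the optimum: steel uses 205 of 209 (slack = 4); coolant uses 178 of 186 (slack = 8); inspection uses 192 of 192 (binding); lathe time uses 95 of 95 (binding).
Since steel, coolant are not tight, their duals are 0.
The binding rows give the dual system: 4·y_inspection + 3·y_lathe time = 23 and 6·y_inspection + 1·y_lathe time = 31.
Solving: y_inspection = 5, y_lathe time = 1.
Δz = y_inspection·Δb = 5 × (-6) = -30, so new z* = 1055 − 30 = 1025.

1025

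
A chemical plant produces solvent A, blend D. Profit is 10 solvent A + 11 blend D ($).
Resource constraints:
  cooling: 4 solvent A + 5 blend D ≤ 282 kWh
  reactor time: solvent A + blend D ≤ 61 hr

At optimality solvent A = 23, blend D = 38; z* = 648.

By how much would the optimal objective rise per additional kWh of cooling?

1

At the optimum: cooling uses 282 of 282 (binding); reactor time uses 61 of 61 (binding).
From A_Bᵀ y = c: 4·y_cooling + 1·y_reactor time = 10; 5·y_cooling + 1·y_reactor time = 11.
→ y_cooling = 1 and y_reactor time = 6.
Shadow price of cooling = 1.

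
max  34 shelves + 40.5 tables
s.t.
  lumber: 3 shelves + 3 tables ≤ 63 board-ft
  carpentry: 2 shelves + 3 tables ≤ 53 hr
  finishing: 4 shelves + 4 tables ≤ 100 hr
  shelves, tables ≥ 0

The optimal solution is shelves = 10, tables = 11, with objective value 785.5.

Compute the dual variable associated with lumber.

7

At the optimum: lumber uses 63 of 63 (binding); carpentry uses 53 of 53 (binding); finishing uses 84 of 100 (slack = 16).
Slack constraints have shadow price 0 (complementary slackness).
Dual feasibility on the basic columns requires 3·y_lumber + 2·y_carpentry = 34, 3·y_lumber + 3·y_carpentry = 40.5.
This yields shadow prices y_lumber = 7, y_carpentry = 6.5.
Shadow price of lumber = 7.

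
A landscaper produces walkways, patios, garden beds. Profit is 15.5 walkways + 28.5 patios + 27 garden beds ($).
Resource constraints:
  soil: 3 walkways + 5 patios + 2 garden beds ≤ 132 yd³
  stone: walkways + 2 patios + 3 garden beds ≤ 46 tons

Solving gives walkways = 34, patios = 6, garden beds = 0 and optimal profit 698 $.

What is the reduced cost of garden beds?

-2

Both soil and stone are binding at x*.
Dual feasibility on the basic columns requires 3·y_soil + 1·y_stone = 15.5, 5·y_soil + 2·y_stone = 28.5.
→ y_soil = 2.5 and y_stone = 8.
Reduced cost of garden beds: c₃ − yᵀa₃ = 27 − (2.5·2 + 8·3) = 27 − 29 = -2.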